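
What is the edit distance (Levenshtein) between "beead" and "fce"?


Computing edit distance: "beead" -> "fce"
DP table:
           f    c    e
      0    1    2    3
  b   1    1    2    3
  e   2    2    2    2
  e   3    3    3    2
  a   4    4    4    3
  d   5    5    5    4
Edit distance = dp[5][3] = 4

4


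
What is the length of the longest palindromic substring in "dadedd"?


Input: "dadedd"
Checking substrings for palindromes:
  [0:3] "dad" (len 3) => palindrome
  [2:5] "ded" (len 3) => palindrome
  [4:6] "dd" (len 2) => palindrome
Longest palindromic substring: "dad" with length 3

3


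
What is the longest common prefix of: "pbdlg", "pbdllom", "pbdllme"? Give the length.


Words: pbdlg, pbdllom, pbdllme
  Position 0: all 'p' => match
  Position 1: all 'b' => match
  Position 2: all 'd' => match
  Position 3: all 'l' => match
  Position 4: ('g', 'l', 'l') => mismatch, stop
LCP = "pbdl" (length 4)

4


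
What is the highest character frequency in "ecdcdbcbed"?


Input: ecdcdbcbed
Character counts:
  'b': 2
  'c': 3
  'd': 3
  'e': 2
Maximum frequency: 3

3


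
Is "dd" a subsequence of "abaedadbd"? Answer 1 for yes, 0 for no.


Check if "dd" is a subsequence of "abaedadbd"
Greedy scan:
  Position 0 ('a'): no match needed
  Position 1 ('b'): no match needed
  Position 2 ('a'): no match needed
  Position 3 ('e'): no match needed
  Position 4 ('d'): matches sub[0] = 'd'
  Position 5 ('a'): no match needed
  Position 6 ('d'): matches sub[1] = 'd'
  Position 7 ('b'): no match needed
  Position 8 ('d'): no match needed
All 2 characters matched => is a subsequence

1


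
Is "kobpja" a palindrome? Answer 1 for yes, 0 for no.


Input: kobpja
Reversed: ajpbok
  Compare pos 0 ('k') with pos 5 ('a'): MISMATCH
  Compare pos 1 ('o') with pos 4 ('j'): MISMATCH
  Compare pos 2 ('b') with pos 3 ('p'): MISMATCH
Result: not a palindrome

0


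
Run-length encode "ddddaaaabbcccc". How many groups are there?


Input: ddddaaaabbcccc
Scanning for consecutive runs:
  Group 1: 'd' x 4 (positions 0-3)
  Group 2: 'a' x 4 (positions 4-7)
  Group 3: 'b' x 2 (positions 8-9)
  Group 4: 'c' x 4 (positions 10-13)
Total groups: 4

4


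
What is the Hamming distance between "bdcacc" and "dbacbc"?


Comparing "bdcacc" and "dbacbc" position by position:
  Position 0: 'b' vs 'd' => differ
  Position 1: 'd' vs 'b' => differ
  Position 2: 'c' vs 'a' => differ
  Position 3: 'a' vs 'c' => differ
  Position 4: 'c' vs 'b' => differ
  Position 5: 'c' vs 'c' => same
Total differences (Hamming distance): 5

5


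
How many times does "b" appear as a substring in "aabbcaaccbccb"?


Searching for "b" in "aabbcaaccbccb"
Scanning each position:
  Position 0: "a" => no
  Position 1: "a" => no
  Position 2: "b" => MATCH
  Position 3: "b" => MATCH
  Position 4: "c" => no
  Position 5: "a" => no
  Position 6: "a" => no
  Position 7: "c" => no
  Position 8: "c" => no
  Position 9: "b" => MATCH
  Position 10: "c" => no
  Position 11: "c" => no
  Position 12: "b" => MATCH
Total occurrences: 4

4


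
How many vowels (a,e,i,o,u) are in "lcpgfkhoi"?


Input: lcpgfkhoi
Checking each character:
  'l' at position 0: consonant
  'c' at position 1: consonant
  'p' at position 2: consonant
  'g' at position 3: consonant
  'f' at position 4: consonant
  'k' at position 5: consonant
  'h' at position 6: consonant
  'o' at position 7: vowel (running total: 1)
  'i' at position 8: vowel (running total: 2)
Total vowels: 2

2


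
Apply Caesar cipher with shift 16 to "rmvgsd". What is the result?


Caesar cipher: shift "rmvgsd" by 16
  'r' (pos 17) + 16 = pos 7 = 'h'
  'm' (pos 12) + 16 = pos 2 = 'c'
  'v' (pos 21) + 16 = pos 11 = 'l'
  'g' (pos 6) + 16 = pos 22 = 'w'
  's' (pos 18) + 16 = pos 8 = 'i'
  'd' (pos 3) + 16 = pos 19 = 't'
Result: hclwit

hclwit


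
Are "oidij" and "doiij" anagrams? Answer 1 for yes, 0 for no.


Strings: "oidij", "doiij"
Sorted first:  diijo
Sorted second: diijo
Sorted forms match => anagrams

1


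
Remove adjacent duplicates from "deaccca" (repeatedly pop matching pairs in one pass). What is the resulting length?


Input: deaccca
Stack-based adjacent duplicate removal:
  Read 'd': push. Stack: d
  Read 'e': push. Stack: de
  Read 'a': push. Stack: dea
  Read 'c': push. Stack: deac
  Read 'c': matches stack top 'c' => pop. Stack: dea
  Read 'c': push. Stack: deac
  Read 'a': push. Stack: deaca
Final stack: "deaca" (length 5)

5


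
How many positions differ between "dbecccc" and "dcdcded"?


Comparing "dbecccc" and "dcdcded" position by position:
  Position 0: 'd' vs 'd' => same
  Position 1: 'b' vs 'c' => DIFFER
  Position 2: 'e' vs 'd' => DIFFER
  Position 3: 'c' vs 'c' => same
  Position 4: 'c' vs 'd' => DIFFER
  Position 5: 'c' vs 'e' => DIFFER
  Position 6: 'c' vs 'd' => DIFFER
Positions that differ: 5

5


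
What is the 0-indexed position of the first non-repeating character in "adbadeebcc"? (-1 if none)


Input: adbadeebcc
Character frequencies:
  'a': 2
  'b': 2
  'c': 2
  'd': 2
  'e': 2
Scanning left to right for freq == 1:
  Position 0 ('a'): freq=2, skip
  Position 1 ('d'): freq=2, skip
  Position 2 ('b'): freq=2, skip
  Position 3 ('a'): freq=2, skip
  Position 4 ('d'): freq=2, skip
  Position 5 ('e'): freq=2, skip
  Position 6 ('e'): freq=2, skip
  Position 7 ('b'): freq=2, skip
  Position 8 ('c'): freq=2, skip
  Position 9 ('c'): freq=2, skip
  No unique character found => answer = -1

-1


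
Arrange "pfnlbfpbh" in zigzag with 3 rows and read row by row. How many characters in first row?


Zigzag "pfnlbfpbh" into 3 rows:
Placing characters:
  'p' => row 0
  'f' => row 1
  'n' => row 2
  'l' => row 1
  'b' => row 0
  'f' => row 1
  'p' => row 2
  'b' => row 1
  'h' => row 0
Rows:
  Row 0: "pbh"
  Row 1: "flfb"
  Row 2: "np"
First row length: 3

3


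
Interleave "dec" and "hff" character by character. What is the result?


Interleaving "dec" and "hff":
  Position 0: 'd' from first, 'h' from second => "dh"
  Position 1: 'e' from first, 'f' from second => "ef"
  Position 2: 'c' from first, 'f' from second => "cf"
Result: dhefcf

dhefcf


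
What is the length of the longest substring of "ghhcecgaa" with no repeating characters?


Input: "ghhcecgaa"
Sliding window (track last position of each char):
  Position 0 ('g'): window [0,0] length 1 -- new best
  Position 1 ('h'): window [0,1] length 2 -- new best
  Position 2 ('h'): repeat (last at 1), move window start to 2
  Position 2 ('h'): window [2,2] length 1
  Position 3 ('c'): window [2,3] length 2
  Position 4 ('e'): window [2,4] length 3 -- new best
  Position 5 ('c'): repeat (last at 3), move window start to 4
  Position 5 ('c'): window [4,5] length 2
  Position 6 ('g'): window [4,6] length 3
  Position 7 ('a'): window [4,7] length 4 -- new best
  Position 8 ('a'): repeat (last at 7), move window start to 8
  Position 8 ('a'): window [8,8] length 1
Longest substring with no repeats: "ecga" with length 4

4


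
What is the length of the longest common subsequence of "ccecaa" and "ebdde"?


LCS of "ccecaa" and "ebdde"
DP table:
           e    b    d    d    e
      0    0    0    0    0    0
  c   0    0    0    0    0    0
  c   0    0    0    0    0    0
  e   0    1    1    1    1    1
  c   0    1    1    1    1    1
  a   0    1    1    1    1    1
  a   0    1    1    1    1    1
LCS length = dp[6][5] = 1

1


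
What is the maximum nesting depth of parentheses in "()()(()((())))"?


Input: "()()(()((())))"
Tracking depth:
  Position 0 '(': depth becomes 1
  Position 1 ')': depth becomes 0
  Position 2 '(': depth becomes 1
  Position 3 ')': depth becomes 0
  Position 4 '(': depth becomes 1
  Position 5 '(': depth becomes 2
  Position 6 ')': depth becomes 1
  Position 7 '(': depth becomes 2
  Position 8 '(': depth becomes 3
  Position 9 '(': depth becomes 4
  Position 10 ')': depth becomes 3
  Position 11 ')': depth becomes 2
  Position 12 ')': depth becomes 1
  Position 13 ')': depth becomes 0
Maximum depth reached: 4

4


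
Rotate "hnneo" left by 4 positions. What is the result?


Input: "hnneo", rotate left by 4
First 4 characters: "hnne"
Remaining characters: "o"
Concatenate remaining + first: "o" + "hnne" = "ohnne"

ohnne


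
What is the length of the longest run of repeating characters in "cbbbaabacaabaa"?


Input: "cbbbaabacaabaa"
Scanning for longest run:
  Position 1 ('b'): new char, reset run to 1
  Position 2 ('b'): continues run of 'b', length=2
  Position 3 ('b'): continues run of 'b', length=3
  Position 4 ('a'): new char, reset run to 1
  Position 5 ('a'): continues run of 'a', length=2
  Position 6 ('b'): new char, reset run to 1
  Position 7 ('a'): new char, reset run to 1
  Position 8 ('c'): new char, reset run to 1
  Position 9 ('a'): new char, reset run to 1
  Position 10 ('a'): continues run of 'a', length=2
  Position 11 ('b'): new char, reset run to 1
  Position 12 ('a'): new char, reset run to 1
  Position 13 ('a'): continues run of 'a', length=2
Longest run: 'b' with length 3

3


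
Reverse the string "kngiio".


Input: kngiio
Reading characters right to left:
  Position 5: 'o'
  Position 4: 'i'
  Position 3: 'i'
  Position 2: 'g'
  Position 1: 'n'
  Position 0: 'k'
Reversed: oiignk

oiignk


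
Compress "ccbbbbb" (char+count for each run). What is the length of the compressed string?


Input: ccbbbbb
Runs:
  'c' x 2 => "c2"
  'b' x 5 => "b5"
Compressed: "c2b5"
Compressed length: 4

4


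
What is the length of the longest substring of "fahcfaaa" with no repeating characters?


Input: "fahcfaaa"
Sliding window (track last position of each char):
  Position 0 ('f'): window [0,0] length 1 -- new best
  Position 1 ('a'): window [0,1] length 2 -- new best
  Position 2 ('h'): window [0,2] length 3 -- new best
  Position 3 ('c'): window [0,3] length 4 -- new best
  Position 4 ('f'): repeat (last at 0), move window start to 1
  Position 4 ('f'): window [1,4] length 4
  Position 5 ('a'): repeat (last at 1), move window start to 2
  Position 5 ('a'): window [2,5] length 4
  Position 6 ('a'): repeat (last at 5), move window start to 6
  Position 6 ('a'): window [6,6] length 1
  Position 7 ('a'): repeat (last at 6), move window start to 7
  Position 7 ('a'): window [7,7] length 1
Longest substring with no repeats: "fahc" with length 4

4


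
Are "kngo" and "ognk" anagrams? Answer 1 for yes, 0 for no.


Strings: "kngo", "ognk"
Sorted first:  gkno
Sorted second: gkno
Sorted forms match => anagrams

1


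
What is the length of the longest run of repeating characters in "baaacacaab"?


Input: "baaacacaab"
Scanning for longest run:
  Position 1 ('a'): new char, reset run to 1
  Position 2 ('a'): continues run of 'a', length=2
  Position 3 ('a'): continues run of 'a', length=3
  Position 4 ('c'): new char, reset run to 1
  Position 5 ('a'): new char, reset run to 1
  Position 6 ('c'): new char, reset run to 1
  Position 7 ('a'): new char, reset run to 1
  Position 8 ('a'): continues run of 'a', length=2
  Position 9 ('b'): new char, reset run to 1
Longest run: 'a' with length 3

3


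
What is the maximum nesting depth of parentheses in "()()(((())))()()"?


Input: "()()(((())))()()"
Tracking depth:
  Position 0 '(': depth becomes 1
  Position 1 ')': depth becomes 0
  Position 2 '(': depth becomes 1
  Position 3 ')': depth becomes 0
  Position 4 '(': depth becomes 1
  Position 5 '(': depth becomes 2
  Position 6 '(': depth becomes 3
  Position 7 '(': depth becomes 4
  Position 8 ')': depth becomes 3
  Position 9 ')': depth becomes 2
  Position 10 ')': depth becomes 1
  Position 11 ')': depth becomes 0
  Position 12 '(': depth becomes 1
  Position 13 ')': depth becomes 0
  Position 14 '(': depth becomes 1
  Position 15 ')': depth becomes 0
Maximum depth reached: 4

4


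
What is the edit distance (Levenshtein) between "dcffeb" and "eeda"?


Computing edit distance: "dcffeb" -> "eeda"
DP table:
           e    e    d    a
      0    1    2    3    4
  d   1    1    2    2    3
  c   2    2    2    3    3
  f   3    3    3    3    4
  f   4    4    4    4    4
  e   5    4    4    5    5
  b   6    5    5    5    6
Edit distance = dp[6][4] = 6

6


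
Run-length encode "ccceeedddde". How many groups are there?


Input: ccceeedddde
Scanning for consecutive runs:
  Group 1: 'c' x 3 (positions 0-2)
  Group 2: 'e' x 3 (positions 3-5)
  Group 3: 'd' x 4 (positions 6-9)
  Group 4: 'e' x 1 (positions 10-10)
Total groups: 4

4


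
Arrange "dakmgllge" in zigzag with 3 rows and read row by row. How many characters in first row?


Zigzag "dakmgllge" into 3 rows:
Placing characters:
  'd' => row 0
  'a' => row 1
  'k' => row 2
  'm' => row 1
  'g' => row 0
  'l' => row 1
  'l' => row 2
  'g' => row 1
  'e' => row 0
Rows:
  Row 0: "dge"
  Row 1: "amlg"
  Row 2: "kl"
First row length: 3

3


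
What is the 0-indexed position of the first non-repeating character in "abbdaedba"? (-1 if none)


Input: abbdaedba
Character frequencies:
  'a': 3
  'b': 3
  'd': 2
  'e': 1
Scanning left to right for freq == 1:
  Position 0 ('a'): freq=3, skip
  Position 1 ('b'): freq=3, skip
  Position 2 ('b'): freq=3, skip
  Position 3 ('d'): freq=2, skip
  Position 4 ('a'): freq=3, skip
  Position 5 ('e'): unique! => answer = 5

5


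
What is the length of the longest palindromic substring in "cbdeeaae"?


Input: "cbdeeaae"
Checking substrings for palindromes:
  [4:8] "eaae" (len 4) => palindrome
  [3:5] "ee" (len 2) => palindrome
  [5:7] "aa" (len 2) => palindrome
Longest palindromic substring: "eaae" with length 4

4


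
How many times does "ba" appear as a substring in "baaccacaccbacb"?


Searching for "ba" in "baaccacaccbacb"
Scanning each position:
  Position 0: "ba" => MATCH
  Position 1: "aa" => no
  Position 2: "ac" => no
  Position 3: "cc" => no
  Position 4: "ca" => no
  Position 5: "ac" => no
  Position 6: "ca" => no
  Position 7: "ac" => no
  Position 8: "cc" => no
  Position 9: "cb" => no
  Position 10: "ba" => MATCH
  Position 11: "ac" => no
  Position 12: "cb" => no
Total occurrences: 2

2


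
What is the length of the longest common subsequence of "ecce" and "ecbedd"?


LCS of "ecce" and "ecbedd"
DP table:
           e    c    b    e    d    d
      0    0    0    0    0    0    0
  e   0    1    1    1    1    1    1
  c   0    1    2    2    2    2    2
  c   0    1    2    2    2    2    2
  e   0    1    2    2    3    3    3
LCS length = dp[4][6] = 3

3


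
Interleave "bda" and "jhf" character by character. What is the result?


Interleaving "bda" and "jhf":
  Position 0: 'b' from first, 'j' from second => "bj"
  Position 1: 'd' from first, 'h' from second => "dh"
  Position 2: 'a' from first, 'f' from second => "af"
Result: bjdhaf

bjdhaf


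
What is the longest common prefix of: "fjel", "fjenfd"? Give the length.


Words: fjel, fjenfd
  Position 0: all 'f' => match
  Position 1: all 'j' => match
  Position 2: all 'e' => match
  Position 3: ('l', 'n') => mismatch, stop
LCP = "fje" (length 3)

3


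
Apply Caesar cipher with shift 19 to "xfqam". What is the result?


Caesar cipher: shift "xfqam" by 19
  'x' (pos 23) + 19 = pos 16 = 'q'
  'f' (pos 5) + 19 = pos 24 = 'y'
  'q' (pos 16) + 19 = pos 9 = 'j'
  'a' (pos 0) + 19 = pos 19 = 't'
  'm' (pos 12) + 19 = pos 5 = 'f'
Result: qyjtf

qyjtf


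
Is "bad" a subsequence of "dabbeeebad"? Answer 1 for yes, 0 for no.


Check if "bad" is a subsequence of "dabbeeebad"
Greedy scan:
  Position 0 ('d'): no match needed
  Position 1 ('a'): no match needed
  Position 2 ('b'): matches sub[0] = 'b'
  Position 3 ('b'): no match needed
  Position 4 ('e'): no match needed
  Position 5 ('e'): no match needed
  Position 6 ('e'): no match needed
  Position 7 ('b'): no match needed
  Position 8 ('a'): matches sub[1] = 'a'
  Position 9 ('d'): matches sub[2] = 'd'
All 3 characters matched => is a subsequence

1


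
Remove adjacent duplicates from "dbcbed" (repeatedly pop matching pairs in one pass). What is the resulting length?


Input: dbcbed
Stack-based adjacent duplicate removal:
  Read 'd': push. Stack: d
  Read 'b': push. Stack: db
  Read 'c': push. Stack: dbc
  Read 'b': push. Stack: dbcb
  Read 'e': push. Stack: dbcbe
  Read 'd': push. Stack: dbcbed
Final stack: "dbcbed" (length 6)

6


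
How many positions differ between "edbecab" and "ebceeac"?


Comparing "edbecab" and "ebceeac" position by position:
  Position 0: 'e' vs 'e' => same
  Position 1: 'd' vs 'b' => DIFFER
  Position 2: 'b' vs 'c' => DIFFER
  Position 3: 'e' vs 'e' => same
  Position 4: 'c' vs 'e' => DIFFER
  Position 5: 'a' vs 'a' => same
  Position 6: 'b' vs 'c' => DIFFER
Positions that differ: 4

4


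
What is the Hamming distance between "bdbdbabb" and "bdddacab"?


Comparing "bdbdbabb" and "bdddacab" position by position:
  Position 0: 'b' vs 'b' => same
  Position 1: 'd' vs 'd' => same
  Position 2: 'b' vs 'd' => differ
  Position 3: 'd' vs 'd' => same
  Position 4: 'b' vs 'a' => differ
  Position 5: 'a' vs 'c' => differ
  Position 6: 'b' vs 'a' => differ
  Position 7: 'b' vs 'b' => same
Total differences (Hamming distance): 4

4


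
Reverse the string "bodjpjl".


Input: bodjpjl
Reading characters right to left:
  Position 6: 'l'
  Position 5: 'j'
  Position 4: 'p'
  Position 3: 'j'
  Position 2: 'd'
  Position 1: 'o'
  Position 0: 'b'
Reversed: ljpjdob

ljpjdob


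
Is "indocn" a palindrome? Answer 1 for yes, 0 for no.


Input: indocn
Reversed: ncodni
  Compare pos 0 ('i') with pos 5 ('n'): MISMATCH
  Compare pos 1 ('n') with pos 4 ('c'): MISMATCH
  Compare pos 2 ('d') with pos 3 ('o'): MISMATCH
Result: not a palindrome

0


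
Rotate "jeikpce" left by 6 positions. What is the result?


Input: "jeikpce", rotate left by 6
First 6 characters: "jeikpc"
Remaining characters: "e"
Concatenate remaining + first: "e" + "jeikpc" = "ejeikpc"

ejeikpc


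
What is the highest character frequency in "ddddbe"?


Input: ddddbe
Character counts:
  'b': 1
  'd': 4
  'e': 1
Maximum frequency: 4

4


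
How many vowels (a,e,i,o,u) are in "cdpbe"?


Input: cdpbe
Checking each character:
  'c' at position 0: consonant
  'd' at position 1: consonant
  'p' at position 2: consonant
  'b' at position 3: consonant
  'e' at position 4: vowel (running total: 1)
Total vowels: 1

1


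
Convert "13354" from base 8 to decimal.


Input: "13354" in base 8
Positional expansion:
  Digit '1' (value 1) x 8^4 = 4096
  Digit '3' (value 3) x 8^3 = 1536
  Digit '3' (value 3) x 8^2 = 192
  Digit '5' (value 5) x 8^1 = 40
  Digit '4' (value 4) x 8^0 = 4
Sum = 5868

5868


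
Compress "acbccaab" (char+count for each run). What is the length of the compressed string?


Input: acbccaab
Runs:
  'a' x 1 => "a1"
  'c' x 1 => "c1"
  'b' x 1 => "b1"
  'c' x 2 => "c2"
  'a' x 2 => "a2"
  'b' x 1 => "b1"
Compressed: "a1c1b1c2a2b1"
Compressed length: 12

12


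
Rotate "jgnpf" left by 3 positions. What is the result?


Input: "jgnpf", rotate left by 3
First 3 characters: "jgn"
Remaining characters: "pf"
Concatenate remaining + first: "pf" + "jgn" = "pfjgn"

pfjgn


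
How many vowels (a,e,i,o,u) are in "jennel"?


Input: jennel
Checking each character:
  'j' at position 0: consonant
  'e' at position 1: vowel (running total: 1)
  'n' at position 2: consonant
  'n' at position 3: consonant
  'e' at position 4: vowel (running total: 2)
  'l' at position 5: consonant
Total vowels: 2

2


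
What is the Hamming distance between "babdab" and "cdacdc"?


Comparing "babdab" and "cdacdc" position by position:
  Position 0: 'b' vs 'c' => differ
  Position 1: 'a' vs 'd' => differ
  Position 2: 'b' vs 'a' => differ
  Position 3: 'd' vs 'c' => differ
  Position 4: 'a' vs 'd' => differ
  Position 5: 'b' vs 'c' => differ
Total differences (Hamming distance): 6

6


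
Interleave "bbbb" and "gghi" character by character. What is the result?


Interleaving "bbbb" and "gghi":
  Position 0: 'b' from first, 'g' from second => "bg"
  Position 1: 'b' from first, 'g' from second => "bg"
  Position 2: 'b' from first, 'h' from second => "bh"
  Position 3: 'b' from first, 'i' from second => "bi"
Result: bgbgbhbi

bgbgbhbi


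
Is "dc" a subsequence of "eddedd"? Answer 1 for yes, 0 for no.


Check if "dc" is a subsequence of "eddedd"
Greedy scan:
  Position 0 ('e'): no match needed
  Position 1 ('d'): matches sub[0] = 'd'
  Position 2 ('d'): no match needed
  Position 3 ('e'): no match needed
  Position 4 ('d'): no match needed
  Position 5 ('d'): no match needed
Only matched 1/2 characters => not a subsequence

0


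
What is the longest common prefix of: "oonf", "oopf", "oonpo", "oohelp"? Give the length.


Words: oonf, oopf, oonpo, oohelp
  Position 0: all 'o' => match
  Position 1: all 'o' => match
  Position 2: ('n', 'p', 'n', 'h') => mismatch, stop
LCP = "oo" (length 2)

2


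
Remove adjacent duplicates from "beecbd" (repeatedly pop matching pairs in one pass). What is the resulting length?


Input: beecbd
Stack-based adjacent duplicate removal:
  Read 'b': push. Stack: b
  Read 'e': push. Stack: be
  Read 'e': matches stack top 'e' => pop. Stack: b
  Read 'c': push. Stack: bc
  Read 'b': push. Stack: bcb
  Read 'd': push. Stack: bcbd
Final stack: "bcbd" (length 4)

4


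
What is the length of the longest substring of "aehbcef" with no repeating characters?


Input: "aehbcef"
Sliding window (track last position of each char):
  Position 0 ('a'): window [0,0] length 1 -- new best
  Position 1 ('e'): window [0,1] length 2 -- new best
  Position 2 ('h'): window [0,2] length 3 -- new best
  Position 3 ('b'): window [0,3] length 4 -- new best
  Position 4 ('c'): window [0,4] length 5 -- new best
  Position 5 ('e'): repeat (last at 1), move window start to 2
  Position 5 ('e'): window [2,5] length 4
  Position 6 ('f'): window [2,6] length 5
Longest substring with no repeats: "aehbc" with length 5

5


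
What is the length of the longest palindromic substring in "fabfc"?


Input: "fabfc"
Checking substrings for palindromes:
  No multi-char palindromic substrings found
Longest palindromic substring: "f" with length 1

1


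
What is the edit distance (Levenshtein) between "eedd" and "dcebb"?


Computing edit distance: "eedd" -> "dcebb"
DP table:
           d    c    e    b    b
      0    1    2    3    4    5
  e   1    1    2    2    3    4
  e   2    2    2    2    3    4
  d   3    2    3    3    3    4
  d   4    3    3    4    4    4
Edit distance = dp[4][5] = 4

4


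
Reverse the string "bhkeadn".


Input: bhkeadn
Reading characters right to left:
  Position 6: 'n'
  Position 5: 'd'
  Position 4: 'a'
  Position 3: 'e'
  Position 2: 'k'
  Position 1: 'h'
  Position 0: 'b'
Reversed: ndaekhb

ndaekhb


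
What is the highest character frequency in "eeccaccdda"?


Input: eeccaccdda
Character counts:
  'a': 2
  'c': 4
  'd': 2
  'e': 2
Maximum frequency: 4

4


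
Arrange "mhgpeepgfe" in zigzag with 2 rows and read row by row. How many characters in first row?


Zigzag "mhgpeepgfe" into 2 rows:
Placing characters:
  'm' => row 0
  'h' => row 1
  'g' => row 0
  'p' => row 1
  'e' => row 0
  'e' => row 1
  'p' => row 0
  'g' => row 1
  'f' => row 0
  'e' => row 1
Rows:
  Row 0: "mgepf"
  Row 1: "hpege"
First row length: 5

5


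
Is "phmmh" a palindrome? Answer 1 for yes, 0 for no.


Input: phmmh
Reversed: hmmhp
  Compare pos 0 ('p') with pos 4 ('h'): MISMATCH
  Compare pos 1 ('h') with pos 3 ('m'): MISMATCH
Result: not a palindrome

0


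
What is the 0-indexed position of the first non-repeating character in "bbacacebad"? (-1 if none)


Input: bbacacebad
Character frequencies:
  'a': 3
  'b': 3
  'c': 2
  'd': 1
  'e': 1
Scanning left to right for freq == 1:
  Position 0 ('b'): freq=3, skip
  Position 1 ('b'): freq=3, skip
  Position 2 ('a'): freq=3, skip
  Position 3 ('c'): freq=2, skip
  Position 4 ('a'): freq=3, skip
  Position 5 ('c'): freq=2, skip
  Position 6 ('e'): unique! => answer = 6

6


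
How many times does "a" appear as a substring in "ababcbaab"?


Searching for "a" in "ababcbaab"
Scanning each position:
  Position 0: "a" => MATCH
  Position 1: "b" => no
  Position 2: "a" => MATCH
  Position 3: "b" => no
  Position 4: "c" => no
  Position 5: "b" => no
  Position 6: "a" => MATCH
  Position 7: "a" => MATCH
  Position 8: "b" => no
Total occurrences: 4

4


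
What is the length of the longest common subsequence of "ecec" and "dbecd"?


LCS of "ecec" and "dbecd"
DP table:
           d    b    e    c    d
      0    0    0    0    0    0
  e   0    0    0    1    1    1
  c   0    0    0    1    2    2
  e   0    0    0    1    2    2
  c   0    0    0    1    2    2
LCS length = dp[4][5] = 2

2


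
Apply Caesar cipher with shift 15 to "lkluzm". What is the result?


Caesar cipher: shift "lkluzm" by 15
  'l' (pos 11) + 15 = pos 0 = 'a'
  'k' (pos 10) + 15 = pos 25 = 'z'
  'l' (pos 11) + 15 = pos 0 = 'a'
  'u' (pos 20) + 15 = pos 9 = 'j'
  'z' (pos 25) + 15 = pos 14 = 'o'
  'm' (pos 12) + 15 = pos 1 = 'b'
Result: azajob

azajob


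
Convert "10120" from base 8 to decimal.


Input: "10120" in base 8
Positional expansion:
  Digit '1' (value 1) x 8^4 = 4096
  Digit '0' (value 0) x 8^3 = 0
  Digit '1' (value 1) x 8^2 = 64
  Digit '2' (value 2) x 8^1 = 16
  Digit '0' (value 0) x 8^0 = 0
Sum = 4176

4176


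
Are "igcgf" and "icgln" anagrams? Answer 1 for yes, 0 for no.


Strings: "igcgf", "icgln"
Sorted first:  cfggi
Sorted second: cgiln
Differ at position 1: 'f' vs 'g' => not anagrams

0


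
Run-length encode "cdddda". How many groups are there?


Input: cdddda
Scanning for consecutive runs:
  Group 1: 'c' x 1 (positions 0-0)
  Group 2: 'd' x 4 (positions 1-4)
  Group 3: 'a' x 1 (positions 5-5)
Total groups: 3

3


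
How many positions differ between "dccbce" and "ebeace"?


Comparing "dccbce" and "ebeace" position by position:
  Position 0: 'd' vs 'e' => DIFFER
  Position 1: 'c' vs 'b' => DIFFER
  Position 2: 'c' vs 'e' => DIFFER
  Position 3: 'b' vs 'a' => DIFFER
  Position 4: 'c' vs 'c' => same
  Position 5: 'e' vs 'e' => same
Positions that differ: 4

4


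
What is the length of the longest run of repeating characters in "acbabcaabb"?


Input: "acbabcaabb"
Scanning for longest run:
  Position 1 ('c'): new char, reset run to 1
  Position 2 ('b'): new char, reset run to 1
  Position 3 ('a'): new char, reset run to 1
  Position 4 ('b'): new char, reset run to 1
  Position 5 ('c'): new char, reset run to 1
  Position 6 ('a'): new char, reset run to 1
  Position 7 ('a'): continues run of 'a', length=2
  Position 8 ('b'): new char, reset run to 1
  Position 9 ('b'): continues run of 'b', length=2
Longest run: 'a' with length 2

2


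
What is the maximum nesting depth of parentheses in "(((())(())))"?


Input: "(((())(())))"
Tracking depth:
  Position 0 '(': depth becomes 1
  Position 1 '(': depth becomes 2
  Position 2 '(': depth becomes 3
  Position 3 '(': depth becomes 4
  Position 4 ')': depth becomes 3
  Position 5 ')': depth becomes 2
  Position 6 '(': depth becomes 3
  Position 7 '(': depth becomes 4
  Position 8 ')': depth becomes 3
  Position 9 ')': depth becomes 2
  Position 10 ')': depth becomes 1
  Position 11 ')': depth becomes 0
Maximum depth reached: 4

4


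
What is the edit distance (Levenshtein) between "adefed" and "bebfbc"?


Computing edit distance: "adefed" -> "bebfbc"
DP table:
           b    e    b    f    b    c
      0    1    2    3    4    5    6
  a   1    1    2    3    4    5    6
  d   2    2    2    3    4    5    6
  e   3    3    2    3    4    5    6
  f   4    4    3    3    3    4    5
  e   5    5    4    4    4    4    5
  d   6    6    5    5    5    5    5
Edit distance = dp[6][6] = 5

5


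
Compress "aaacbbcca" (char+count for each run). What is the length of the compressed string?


Input: aaacbbcca
Runs:
  'a' x 3 => "a3"
  'c' x 1 => "c1"
  'b' x 2 => "b2"
  'c' x 2 => "c2"
  'a' x 1 => "a1"
Compressed: "a3c1b2c2a1"
Compressed length: 10

10


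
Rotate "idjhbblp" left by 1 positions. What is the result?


Input: "idjhbblp", rotate left by 1
First 1 characters: "i"
Remaining characters: "djhbblp"
Concatenate remaining + first: "djhbblp" + "i" = "djhbblpi"

djhbblpi


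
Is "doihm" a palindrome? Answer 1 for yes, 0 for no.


Input: doihm
Reversed: mhiod
  Compare pos 0 ('d') with pos 4 ('m'): MISMATCH
  Compare pos 1 ('o') with pos 3 ('h'): MISMATCH
Result: not a palindrome

0


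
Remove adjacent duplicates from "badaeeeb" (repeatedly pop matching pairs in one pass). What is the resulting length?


Input: badaeeeb
Stack-based adjacent duplicate removal:
  Read 'b': push. Stack: b
  Read 'a': push. Stack: ba
  Read 'd': push. Stack: bad
  Read 'a': push. Stack: bada
  Read 'e': push. Stack: badae
  Read 'e': matches stack top 'e' => pop. Stack: bada
  Read 'e': push. Stack: badae
  Read 'b': push. Stack: badaeb
Final stack: "badaeb" (length 6)

6


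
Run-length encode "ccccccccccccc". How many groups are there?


Input: ccccccccccccc
Scanning for consecutive runs:
  Group 1: 'c' x 13 (positions 0-12)
Total groups: 1

1


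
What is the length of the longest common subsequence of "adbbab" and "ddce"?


LCS of "adbbab" and "ddce"
DP table:
           d    d    c    e
      0    0    0    0    0
  a   0    0    0    0    0
  d   0    1    1    1    1
  b   0    1    1    1    1
  b   0    1    1    1    1
  a   0    1    1    1    1
  b   0    1    1    1    1
LCS length = dp[6][4] = 1

1


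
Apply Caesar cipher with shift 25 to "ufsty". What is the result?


Caesar cipher: shift "ufsty" by 25
  'u' (pos 20) + 25 = pos 19 = 't'
  'f' (pos 5) + 25 = pos 4 = 'e'
  's' (pos 18) + 25 = pos 17 = 'r'
  't' (pos 19) + 25 = pos 18 = 's'
  'y' (pos 24) + 25 = pos 23 = 'x'
Result: tersx

tersx


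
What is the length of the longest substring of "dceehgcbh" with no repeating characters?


Input: "dceehgcbh"
Sliding window (track last position of each char):
  Position 0 ('d'): window [0,0] length 1 -- new best
  Position 1 ('c'): window [0,1] length 2 -- new best
  Position 2 ('e'): window [0,2] length 3 -- new best
  Position 3 ('e'): repeat (last at 2), move window start to 3
  Position 3 ('e'): window [3,3] length 1
  Position 4 ('h'): window [3,4] length 2
  Position 5 ('g'): window [3,5] length 3
  Position 6 ('c'): window [3,6] length 4 -- new best
  Position 7 ('b'): window [3,7] length 5 -- new best
  Position 8 ('h'): repeat (last at 4), move window start to 5
  Position 8 ('h'): window [5,8] length 4
Longest substring with no repeats: "ehgcb" with length 5

5


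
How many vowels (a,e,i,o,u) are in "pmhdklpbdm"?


Input: pmhdklpbdm
Checking each character:
  'p' at position 0: consonant
  'm' at position 1: consonant
  'h' at position 2: consonant
  'd' at position 3: consonant
  'k' at position 4: consonant
  'l' at position 5: consonant
  'p' at position 6: consonant
  'b' at position 7: consonant
  'd' at position 8: consonant
  'm' at position 9: consonant
Total vowels: 0

0


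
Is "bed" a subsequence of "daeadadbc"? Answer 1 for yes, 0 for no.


Check if "bed" is a subsequence of "daeadadbc"
Greedy scan:
  Position 0 ('d'): no match needed
  Position 1 ('a'): no match needed
  Position 2 ('e'): no match needed
  Position 3 ('a'): no match needed
  Position 4 ('d'): no match needed
  Position 5 ('a'): no match needed
  Position 6 ('d'): no match needed
  Position 7 ('b'): matches sub[0] = 'b'
  Position 8 ('c'): no match needed
Only matched 1/3 characters => not a subsequence

0


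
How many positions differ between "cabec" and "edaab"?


Comparing "cabec" and "edaab" position by position:
  Position 0: 'c' vs 'e' => DIFFER
  Position 1: 'a' vs 'd' => DIFFER
  Position 2: 'b' vs 'a' => DIFFER
  Position 3: 'e' vs 'a' => DIFFER
  Position 4: 'c' vs 'b' => DIFFER
Positions that differ: 5

5


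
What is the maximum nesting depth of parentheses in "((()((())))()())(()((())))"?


Input: "((()((())))()())(()((())))"
Tracking depth:
  Position 0 '(': depth becomes 1
  Position 1 '(': depth becomes 2
  Position 2 '(': depth becomes 3
  Position 3 ')': depth becomes 2
  Position 4 '(': depth becomes 3
  Position 5 '(': depth becomes 4
  Position 6 '(': depth becomes 5
  Position 7 ')': depth becomes 4
  Position 8 ')': depth becomes 3
  Position 9 ')': depth becomes 2
  Position 10 ')': depth becomes 1
  Position 11 '(': depth becomes 2
  Position 12 ')': depth becomes 1
  Position 13 '(': depth becomes 2
  Position 14 ')': depth becomes 1
  Position 15 ')': depth becomes 0
  Position 16 '(': depth becomes 1
  Position 17 '(': depth becomes 2
  Position 18 ')': depth becomes 1
  Position 19 '(': depth becomes 2
  Position 20 '(': depth becomes 3
  Position 21 '(': depth becomes 4
  Position 22 ')': depth becomes 3
  Position 23 ')': depth becomes 2
  Position 24 ')': depth becomes 1
  Position 25 ')': depth becomes 0
Maximum depth reached: 5

5


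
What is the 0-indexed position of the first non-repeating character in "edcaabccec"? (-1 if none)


Input: edcaabccec
Character frequencies:
  'a': 2
  'b': 1
  'c': 4
  'd': 1
  'e': 2
Scanning left to right for freq == 1:
  Position 0 ('e'): freq=2, skip
  Position 1 ('d'): unique! => answer = 1

1


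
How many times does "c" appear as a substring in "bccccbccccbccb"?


Searching for "c" in "bccccbccccbccb"
Scanning each position:
  Position 0: "b" => no
  Position 1: "c" => MATCH
  Position 2: "c" => MATCH
  Position 3: "c" => MATCH
  Position 4: "c" => MATCH
  Position 5: "b" => no
  Position 6: "c" => MATCH
  Position 7: "c" => MATCH
  Position 8: "c" => MATCH
  Position 9: "c" => MATCH
  Position 10: "b" => no
  Position 11: "c" => MATCH
  Position 12: "c" => MATCH
  Position 13: "b" => no
Total occurrences: 10

10


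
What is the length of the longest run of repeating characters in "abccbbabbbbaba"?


Input: "abccbbabbbbaba"
Scanning for longest run:
  Position 1 ('b'): new char, reset run to 1
  Position 2 ('c'): new char, reset run to 1
  Position 3 ('c'): continues run of 'c', length=2
  Position 4 ('b'): new char, reset run to 1
  Position 5 ('b'): continues run of 'b', length=2
  Position 6 ('a'): new char, reset run to 1
  Position 7 ('b'): new char, reset run to 1
  Position 8 ('b'): continues run of 'b', length=2
  Position 9 ('b'): continues run of 'b', length=3
  Position 10 ('b'): continues run of 'b', length=4
  Position 11 ('a'): new char, reset run to 1
  Position 12 ('b'): new char, reset run to 1
  Position 13 ('a'): new char, reset run to 1
Longest run: 'b' with length 4

4


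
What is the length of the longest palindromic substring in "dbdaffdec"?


Input: "dbdaffdec"
Checking substrings for palindromes:
  [0:3] "dbd" (len 3) => palindrome
  [4:6] "ff" (len 2) => palindrome
Longest palindromic substring: "dbd" with length 3

3


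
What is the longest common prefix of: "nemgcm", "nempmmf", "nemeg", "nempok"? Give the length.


Words: nemgcm, nempmmf, nemeg, nempok
  Position 0: all 'n' => match
  Position 1: all 'e' => match
  Position 2: all 'm' => match
  Position 3: ('g', 'p', 'e', 'p') => mismatch, stop
LCP = "nem" (length 3)

3


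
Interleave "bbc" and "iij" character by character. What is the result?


Interleaving "bbc" and "iij":
  Position 0: 'b' from first, 'i' from second => "bi"
  Position 1: 'b' from first, 'i' from second => "bi"
  Position 2: 'c' from first, 'j' from second => "cj"
Result: bibicj

bibicj


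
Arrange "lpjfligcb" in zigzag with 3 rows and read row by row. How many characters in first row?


Zigzag "lpjfligcb" into 3 rows:
Placing characters:
  'l' => row 0
  'p' => row 1
  'j' => row 2
  'f' => row 1
  'l' => row 0
  'i' => row 1
  'g' => row 2
  'c' => row 1
  'b' => row 0
Rows:
  Row 0: "llb"
  Row 1: "pfic"
  Row 2: "jg"
First row length: 3

3


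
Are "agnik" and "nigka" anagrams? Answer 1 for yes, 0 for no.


Strings: "agnik", "nigka"
Sorted first:  agikn
Sorted second: agikn
Sorted forms match => anagrams

1


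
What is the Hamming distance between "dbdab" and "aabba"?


Comparing "dbdab" and "aabba" position by position:
  Position 0: 'd' vs 'a' => differ
  Position 1: 'b' vs 'a' => differ
  Position 2: 'd' vs 'b' => differ
  Position 3: 'a' vs 'b' => differ
  Position 4: 'b' vs 'a' => differ
Total differences (Hamming distance): 5

5


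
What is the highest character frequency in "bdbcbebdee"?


Input: bdbcbebdee
Character counts:
  'b': 4
  'c': 1
  'd': 2
  'e': 3
Maximum frequency: 4

4


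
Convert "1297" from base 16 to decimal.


Input: "1297" in base 16
Positional expansion:
  Digit '1' (value 1) x 16^3 = 4096
  Digit '2' (value 2) x 16^2 = 512
  Digit '9' (value 9) x 16^1 = 144
  Digit '7' (value 7) x 16^0 = 7
Sum = 4759

4759


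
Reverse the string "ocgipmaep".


Input: ocgipmaep
Reading characters right to left:
  Position 8: 'p'
  Position 7: 'e'
  Position 6: 'a'
  Position 5: 'm'
  Position 4: 'p'
  Position 3: 'i'
  Position 2: 'g'
  Position 1: 'c'
  Position 0: 'o'
Reversed: peampigco

peampigco


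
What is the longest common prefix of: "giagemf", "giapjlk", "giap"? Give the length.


Words: giagemf, giapjlk, giap
  Position 0: all 'g' => match
  Position 1: all 'i' => match
  Position 2: all 'a' => match
  Position 3: ('g', 'p', 'p') => mismatch, stop
LCP = "gia" (length 3)

3


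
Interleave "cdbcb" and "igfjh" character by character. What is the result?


Interleaving "cdbcb" and "igfjh":
  Position 0: 'c' from first, 'i' from second => "ci"
  Position 1: 'd' from first, 'g' from second => "dg"
  Position 2: 'b' from first, 'f' from second => "bf"
  Position 3: 'c' from first, 'j' from second => "cj"
  Position 4: 'b' from first, 'h' from second => "bh"
Result: cidgbfcjbh

cidgbfcjbh


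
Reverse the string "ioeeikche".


Input: ioeeikche
Reading characters right to left:
  Position 8: 'e'
  Position 7: 'h'
  Position 6: 'c'
  Position 5: 'k'
  Position 4: 'i'
  Position 3: 'e'
  Position 2: 'e'
  Position 1: 'o'
  Position 0: 'i'
Reversed: ehckieeoi

ehckieeoi


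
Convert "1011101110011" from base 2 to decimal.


Input: "1011101110011" in base 2
Positional expansion:
  Digit '1' (value 1) x 2^12 = 4096
  Digit '0' (value 0) x 2^11 = 0
  Digit '1' (value 1) x 2^10 = 1024
  Digit '1' (value 1) x 2^9 = 512
  Digit '1' (value 1) x 2^8 = 256
  Digit '0' (value 0) x 2^7 = 0
  Digit '1' (value 1) x 2^6 = 64
  Digit '1' (value 1) x 2^5 = 32
  Digit '1' (value 1) x 2^4 = 16
  Digit '0' (value 0) x 2^3 = 0
  Digit '0' (value 0) x 2^2 = 0
  Digit '1' (value 1) x 2^1 = 2
  Digit '1' (value 1) x 2^0 = 1
Sum = 6003

6003


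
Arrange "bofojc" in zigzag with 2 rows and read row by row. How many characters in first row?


Zigzag "bofojc" into 2 rows:
Placing characters:
  'b' => row 0
  'o' => row 1
  'f' => row 0
  'o' => row 1
  'j' => row 0
  'c' => row 1
Rows:
  Row 0: "bfj"
  Row 1: "ooc"
First row length: 3

3


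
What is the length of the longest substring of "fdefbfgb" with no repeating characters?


Input: "fdefbfgb"
Sliding window (track last position of each char):
  Position 0 ('f'): window [0,0] length 1 -- new best
  Position 1 ('d'): window [0,1] length 2 -- new best
  Position 2 ('e'): window [0,2] length 3 -- new best
  Position 3 ('f'): repeat (last at 0), move window start to 1
  Position 3 ('f'): window [1,3] length 3
  Position 4 ('b'): window [1,4] length 4 -- new best
  Position 5 ('f'): repeat (last at 3), move window start to 4
  Position 5 ('f'): window [4,5] length 2
  Position 6 ('g'): window [4,6] length 3
  Position 7 ('b'): repeat (last at 4), move window start to 5
  Position 7 ('b'): window [5,7] length 3
Longest substring with no repeats: "defb" with length 4

4


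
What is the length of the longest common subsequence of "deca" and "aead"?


LCS of "deca" and "aead"
DP table:
           a    e    a    d
      0    0    0    0    0
  d   0    0    0    0    1
  e   0    0    1    1    1
  c   0    0    1    1    1
  a   0    1    1    2    2
LCS length = dp[4][4] = 2

2


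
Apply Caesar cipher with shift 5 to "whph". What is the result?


Caesar cipher: shift "whph" by 5
  'w' (pos 22) + 5 = pos 1 = 'b'
  'h' (pos 7) + 5 = pos 12 = 'm'
  'p' (pos 15) + 5 = pos 20 = 'u'
  'h' (pos 7) + 5 = pos 12 = 'm'
Result: bmum

bmum
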